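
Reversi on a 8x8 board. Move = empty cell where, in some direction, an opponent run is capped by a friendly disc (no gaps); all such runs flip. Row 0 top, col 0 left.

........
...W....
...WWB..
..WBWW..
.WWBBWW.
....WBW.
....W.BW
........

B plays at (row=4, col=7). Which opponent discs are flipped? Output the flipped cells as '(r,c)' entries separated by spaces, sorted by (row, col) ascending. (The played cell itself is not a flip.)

Dir NW: first cell '.' (not opp) -> no flip
Dir N: first cell '.' (not opp) -> no flip
Dir NE: edge -> no flip
Dir W: opp run (4,6) (4,5) capped by B -> flip
Dir E: edge -> no flip
Dir SW: opp run (5,6), next='.' -> no flip
Dir S: first cell '.' (not opp) -> no flip
Dir SE: edge -> no flip

Answer: (4,5) (4,6)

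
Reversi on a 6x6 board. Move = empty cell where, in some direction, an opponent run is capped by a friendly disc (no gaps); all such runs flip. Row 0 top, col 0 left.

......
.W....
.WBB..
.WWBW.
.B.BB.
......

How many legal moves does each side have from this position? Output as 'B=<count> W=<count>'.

Answer: B=11 W=9

Derivation:
-- B to move --
(0,0): flips 1 -> legal
(0,1): flips 3 -> legal
(0,2): no bracket -> illegal
(1,0): flips 2 -> legal
(1,2): no bracket -> illegal
(2,0): flips 1 -> legal
(2,4): flips 1 -> legal
(2,5): flips 1 -> legal
(3,0): flips 2 -> legal
(3,5): flips 1 -> legal
(4,0): flips 1 -> legal
(4,2): flips 1 -> legal
(4,5): flips 1 -> legal
B mobility = 11
-- W to move --
(1,2): flips 2 -> legal
(1,3): flips 1 -> legal
(1,4): flips 1 -> legal
(2,4): flips 2 -> legal
(3,0): no bracket -> illegal
(3,5): no bracket -> illegal
(4,0): no bracket -> illegal
(4,2): no bracket -> illegal
(4,5): no bracket -> illegal
(5,0): flips 1 -> legal
(5,1): flips 1 -> legal
(5,2): flips 1 -> legal
(5,3): no bracket -> illegal
(5,4): flips 2 -> legal
(5,5): flips 3 -> legal
W mobility = 9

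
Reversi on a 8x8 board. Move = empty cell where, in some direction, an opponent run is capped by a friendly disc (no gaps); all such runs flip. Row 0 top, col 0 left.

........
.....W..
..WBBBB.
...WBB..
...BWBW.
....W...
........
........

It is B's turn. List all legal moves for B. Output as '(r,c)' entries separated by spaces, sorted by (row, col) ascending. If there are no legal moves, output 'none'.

Answer: (0,4) (0,5) (0,6) (2,1) (3,2) (4,2) (4,7) (5,3) (5,7) (6,3) (6,4) (6,5)

Derivation:
(0,4): flips 1 -> legal
(0,5): flips 1 -> legal
(0,6): flips 1 -> legal
(1,1): no bracket -> illegal
(1,2): no bracket -> illegal
(1,3): no bracket -> illegal
(1,4): no bracket -> illegal
(1,6): no bracket -> illegal
(2,1): flips 1 -> legal
(3,1): no bracket -> illegal
(3,2): flips 1 -> legal
(3,6): no bracket -> illegal
(3,7): no bracket -> illegal
(4,2): flips 1 -> legal
(4,7): flips 1 -> legal
(5,3): flips 1 -> legal
(5,5): no bracket -> illegal
(5,6): no bracket -> illegal
(5,7): flips 1 -> legal
(6,3): flips 1 -> legal
(6,4): flips 2 -> legal
(6,5): flips 1 -> legal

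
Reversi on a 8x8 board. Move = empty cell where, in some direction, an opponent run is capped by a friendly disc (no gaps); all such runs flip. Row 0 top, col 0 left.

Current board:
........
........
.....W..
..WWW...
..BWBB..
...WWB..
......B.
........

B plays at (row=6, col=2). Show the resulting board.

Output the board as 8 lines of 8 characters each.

Place B at (6,2); scan 8 dirs for brackets.
Dir NW: first cell '.' (not opp) -> no flip
Dir N: first cell '.' (not opp) -> no flip
Dir NE: opp run (5,3) capped by B -> flip
Dir W: first cell '.' (not opp) -> no flip
Dir E: first cell '.' (not opp) -> no flip
Dir SW: first cell '.' (not opp) -> no flip
Dir S: first cell '.' (not opp) -> no flip
Dir SE: first cell '.' (not opp) -> no flip
All flips: (5,3)

Answer: ........
........
.....W..
..WWW...
..BWBB..
...BWB..
..B...B.
........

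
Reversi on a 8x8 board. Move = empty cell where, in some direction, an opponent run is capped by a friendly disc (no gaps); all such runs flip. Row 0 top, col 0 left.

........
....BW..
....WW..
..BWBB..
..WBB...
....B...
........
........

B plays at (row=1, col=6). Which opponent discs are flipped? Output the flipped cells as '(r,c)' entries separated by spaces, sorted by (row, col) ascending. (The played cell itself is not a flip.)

Answer: (1,5) (2,5)

Derivation:
Dir NW: first cell '.' (not opp) -> no flip
Dir N: first cell '.' (not opp) -> no flip
Dir NE: first cell '.' (not opp) -> no flip
Dir W: opp run (1,5) capped by B -> flip
Dir E: first cell '.' (not opp) -> no flip
Dir SW: opp run (2,5) capped by B -> flip
Dir S: first cell '.' (not opp) -> no flip
Dir SE: first cell '.' (not opp) -> no flip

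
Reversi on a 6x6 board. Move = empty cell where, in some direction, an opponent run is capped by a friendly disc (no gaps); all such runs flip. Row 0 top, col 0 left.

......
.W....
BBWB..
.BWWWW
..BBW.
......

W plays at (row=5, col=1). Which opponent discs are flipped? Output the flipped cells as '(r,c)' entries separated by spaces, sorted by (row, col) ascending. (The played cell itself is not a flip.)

Answer: (4,2)

Derivation:
Dir NW: first cell '.' (not opp) -> no flip
Dir N: first cell '.' (not opp) -> no flip
Dir NE: opp run (4,2) capped by W -> flip
Dir W: first cell '.' (not opp) -> no flip
Dir E: first cell '.' (not opp) -> no flip
Dir SW: edge -> no flip
Dir S: edge -> no flip
Dir SE: edge -> no flip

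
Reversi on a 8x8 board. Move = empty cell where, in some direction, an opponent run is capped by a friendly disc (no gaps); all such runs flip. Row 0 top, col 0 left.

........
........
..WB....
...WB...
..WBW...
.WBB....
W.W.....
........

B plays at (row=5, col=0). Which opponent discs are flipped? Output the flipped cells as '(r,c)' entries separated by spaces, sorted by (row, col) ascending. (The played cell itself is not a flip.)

Answer: (5,1)

Derivation:
Dir NW: edge -> no flip
Dir N: first cell '.' (not opp) -> no flip
Dir NE: first cell '.' (not opp) -> no flip
Dir W: edge -> no flip
Dir E: opp run (5,1) capped by B -> flip
Dir SW: edge -> no flip
Dir S: opp run (6,0), next='.' -> no flip
Dir SE: first cell '.' (not opp) -> no flip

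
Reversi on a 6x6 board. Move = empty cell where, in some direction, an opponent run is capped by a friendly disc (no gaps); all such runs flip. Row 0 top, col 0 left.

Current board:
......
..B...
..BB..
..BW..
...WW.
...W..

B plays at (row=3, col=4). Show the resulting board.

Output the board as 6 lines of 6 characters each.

Place B at (3,4); scan 8 dirs for brackets.
Dir NW: first cell 'B' (not opp) -> no flip
Dir N: first cell '.' (not opp) -> no flip
Dir NE: first cell '.' (not opp) -> no flip
Dir W: opp run (3,3) capped by B -> flip
Dir E: first cell '.' (not opp) -> no flip
Dir SW: opp run (4,3), next='.' -> no flip
Dir S: opp run (4,4), next='.' -> no flip
Dir SE: first cell '.' (not opp) -> no flip
All flips: (3,3)

Answer: ......
..B...
..BB..
..BBB.
...WW.
...W..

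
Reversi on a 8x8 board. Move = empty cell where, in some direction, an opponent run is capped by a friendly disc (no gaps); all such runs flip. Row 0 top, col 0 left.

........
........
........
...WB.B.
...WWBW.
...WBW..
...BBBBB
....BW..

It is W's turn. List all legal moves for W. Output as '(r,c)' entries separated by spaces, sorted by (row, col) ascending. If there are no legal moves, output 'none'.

Answer: (2,4) (2,5) (2,6) (3,5) (5,7) (7,3) (7,6) (7,7)

Derivation:
(2,3): no bracket -> illegal
(2,4): flips 1 -> legal
(2,5): flips 1 -> legal
(2,6): flips 1 -> legal
(2,7): no bracket -> illegal
(3,5): flips 2 -> legal
(3,7): no bracket -> illegal
(4,7): no bracket -> illegal
(5,2): no bracket -> illegal
(5,6): no bracket -> illegal
(5,7): flips 1 -> legal
(6,2): no bracket -> illegal
(7,2): no bracket -> illegal
(7,3): flips 3 -> legal
(7,6): flips 2 -> legal
(7,7): flips 1 -> legal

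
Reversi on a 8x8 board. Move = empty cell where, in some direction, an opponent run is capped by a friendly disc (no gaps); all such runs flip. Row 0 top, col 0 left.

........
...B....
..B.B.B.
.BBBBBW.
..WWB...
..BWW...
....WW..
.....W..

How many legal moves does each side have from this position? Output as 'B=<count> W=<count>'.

-- B to move --
(2,5): no bracket -> illegal
(2,7): no bracket -> illegal
(3,7): flips 1 -> legal
(4,1): flips 2 -> legal
(4,5): no bracket -> illegal
(4,6): flips 1 -> legal
(4,7): no bracket -> illegal
(5,1): flips 1 -> legal
(5,5): flips 2 -> legal
(5,6): no bracket -> illegal
(6,2): flips 1 -> legal
(6,3): flips 2 -> legal
(6,6): no bracket -> illegal
(7,3): no bracket -> illegal
(7,4): flips 2 -> legal
(7,6): flips 3 -> legal
B mobility = 9
-- W to move --
(0,2): no bracket -> illegal
(0,3): no bracket -> illegal
(0,4): no bracket -> illegal
(1,1): no bracket -> illegal
(1,2): flips 2 -> legal
(1,4): flips 3 -> legal
(1,5): flips 2 -> legal
(1,6): flips 1 -> legal
(1,7): flips 3 -> legal
(2,0): flips 1 -> legal
(2,1): flips 1 -> legal
(2,3): flips 1 -> legal
(2,5): flips 1 -> legal
(2,7): no bracket -> illegal
(3,0): flips 5 -> legal
(3,7): no bracket -> illegal
(4,0): no bracket -> illegal
(4,1): no bracket -> illegal
(4,5): flips 1 -> legal
(4,6): no bracket -> illegal
(5,1): flips 1 -> legal
(5,5): no bracket -> illegal
(6,1): flips 1 -> legal
(6,2): flips 1 -> legal
(6,3): no bracket -> illegal
W mobility = 14

Answer: B=9 W=14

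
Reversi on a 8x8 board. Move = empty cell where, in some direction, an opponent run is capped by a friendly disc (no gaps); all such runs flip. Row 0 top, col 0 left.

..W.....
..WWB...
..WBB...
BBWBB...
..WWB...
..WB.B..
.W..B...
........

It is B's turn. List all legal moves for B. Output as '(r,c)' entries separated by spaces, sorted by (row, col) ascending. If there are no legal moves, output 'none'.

(0,1): flips 1 -> legal
(0,3): flips 1 -> legal
(0,4): flips 2 -> legal
(1,1): flips 3 -> legal
(2,1): flips 1 -> legal
(4,1): flips 3 -> legal
(5,0): no bracket -> illegal
(5,1): flips 2 -> legal
(5,4): no bracket -> illegal
(6,0): no bracket -> illegal
(6,2): no bracket -> illegal
(6,3): no bracket -> illegal
(7,0): flips 3 -> legal
(7,1): no bracket -> illegal
(7,2): no bracket -> illegal

Answer: (0,1) (0,3) (0,4) (1,1) (2,1) (4,1) (5,1) (7,0)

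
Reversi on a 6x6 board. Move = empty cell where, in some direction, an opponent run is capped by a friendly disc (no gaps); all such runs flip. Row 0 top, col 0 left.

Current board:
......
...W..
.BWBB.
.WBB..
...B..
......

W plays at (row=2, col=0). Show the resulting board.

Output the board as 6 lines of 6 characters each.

Answer: ......
...W..
WWWBB.
.WBB..
...B..
......

Derivation:
Place W at (2,0); scan 8 dirs for brackets.
Dir NW: edge -> no flip
Dir N: first cell '.' (not opp) -> no flip
Dir NE: first cell '.' (not opp) -> no flip
Dir W: edge -> no flip
Dir E: opp run (2,1) capped by W -> flip
Dir SW: edge -> no flip
Dir S: first cell '.' (not opp) -> no flip
Dir SE: first cell 'W' (not opp) -> no flip
All flips: (2,1)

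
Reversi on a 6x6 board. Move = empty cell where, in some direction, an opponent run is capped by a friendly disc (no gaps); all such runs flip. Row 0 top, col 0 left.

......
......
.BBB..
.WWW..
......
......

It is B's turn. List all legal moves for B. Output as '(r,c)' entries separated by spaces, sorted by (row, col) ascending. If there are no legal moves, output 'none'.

(2,0): no bracket -> illegal
(2,4): no bracket -> illegal
(3,0): no bracket -> illegal
(3,4): no bracket -> illegal
(4,0): flips 1 -> legal
(4,1): flips 2 -> legal
(4,2): flips 1 -> legal
(4,3): flips 2 -> legal
(4,4): flips 1 -> legal

Answer: (4,0) (4,1) (4,2) (4,3) (4,4)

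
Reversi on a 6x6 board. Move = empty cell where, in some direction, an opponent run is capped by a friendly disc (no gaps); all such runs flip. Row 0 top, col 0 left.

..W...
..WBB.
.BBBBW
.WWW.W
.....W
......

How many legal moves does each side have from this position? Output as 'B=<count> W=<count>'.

-- B to move --
(0,1): flips 1 -> legal
(0,3): flips 1 -> legal
(1,1): flips 1 -> legal
(1,5): no bracket -> illegal
(2,0): no bracket -> illegal
(3,0): no bracket -> illegal
(3,4): no bracket -> illegal
(4,0): flips 1 -> legal
(4,1): flips 2 -> legal
(4,2): flips 2 -> legal
(4,3): flips 2 -> legal
(4,4): flips 1 -> legal
(5,4): no bracket -> illegal
(5,5): no bracket -> illegal
B mobility = 8
-- W to move --
(0,3): flips 3 -> legal
(0,4): flips 2 -> legal
(0,5): flips 2 -> legal
(1,0): flips 1 -> legal
(1,1): flips 2 -> legal
(1,5): flips 3 -> legal
(2,0): flips 4 -> legal
(3,0): flips 1 -> legal
(3,4): flips 1 -> legal
W mobility = 9

Answer: B=8 W=9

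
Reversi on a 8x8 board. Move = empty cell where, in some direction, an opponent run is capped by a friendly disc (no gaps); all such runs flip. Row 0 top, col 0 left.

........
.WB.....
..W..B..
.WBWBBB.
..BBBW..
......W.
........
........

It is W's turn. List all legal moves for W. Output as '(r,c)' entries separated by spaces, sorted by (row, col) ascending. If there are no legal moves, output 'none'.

Answer: (0,2) (1,3) (1,5) (2,3) (2,7) (3,7) (4,1) (5,1) (5,2) (5,3) (5,5)

Derivation:
(0,1): no bracket -> illegal
(0,2): flips 1 -> legal
(0,3): no bracket -> illegal
(1,3): flips 1 -> legal
(1,4): no bracket -> illegal
(1,5): flips 2 -> legal
(1,6): no bracket -> illegal
(2,1): no bracket -> illegal
(2,3): flips 1 -> legal
(2,4): no bracket -> illegal
(2,6): no bracket -> illegal
(2,7): flips 1 -> legal
(3,7): flips 3 -> legal
(4,1): flips 3 -> legal
(4,6): no bracket -> illegal
(4,7): no bracket -> illegal
(5,1): flips 1 -> legal
(5,2): flips 2 -> legal
(5,3): flips 2 -> legal
(5,4): no bracket -> illegal
(5,5): flips 1 -> legal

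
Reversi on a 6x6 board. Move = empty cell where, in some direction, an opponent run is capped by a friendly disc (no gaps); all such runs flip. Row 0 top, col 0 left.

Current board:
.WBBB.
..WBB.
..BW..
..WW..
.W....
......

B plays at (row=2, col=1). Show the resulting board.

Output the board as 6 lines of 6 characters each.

Place B at (2,1); scan 8 dirs for brackets.
Dir NW: first cell '.' (not opp) -> no flip
Dir N: first cell '.' (not opp) -> no flip
Dir NE: opp run (1,2) capped by B -> flip
Dir W: first cell '.' (not opp) -> no flip
Dir E: first cell 'B' (not opp) -> no flip
Dir SW: first cell '.' (not opp) -> no flip
Dir S: first cell '.' (not opp) -> no flip
Dir SE: opp run (3,2), next='.' -> no flip
All flips: (1,2)

Answer: .WBBB.
..BBB.
.BBW..
..WW..
.W....
......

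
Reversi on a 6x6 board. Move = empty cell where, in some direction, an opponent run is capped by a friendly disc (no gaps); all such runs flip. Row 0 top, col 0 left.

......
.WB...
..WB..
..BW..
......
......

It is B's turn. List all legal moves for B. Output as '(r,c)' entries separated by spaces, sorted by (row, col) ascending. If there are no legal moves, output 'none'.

Answer: (1,0) (2,1) (3,4) (4,3)

Derivation:
(0,0): no bracket -> illegal
(0,1): no bracket -> illegal
(0,2): no bracket -> illegal
(1,0): flips 1 -> legal
(1,3): no bracket -> illegal
(2,0): no bracket -> illegal
(2,1): flips 1 -> legal
(2,4): no bracket -> illegal
(3,1): no bracket -> illegal
(3,4): flips 1 -> legal
(4,2): no bracket -> illegal
(4,3): flips 1 -> legal
(4,4): no bracket -> illegal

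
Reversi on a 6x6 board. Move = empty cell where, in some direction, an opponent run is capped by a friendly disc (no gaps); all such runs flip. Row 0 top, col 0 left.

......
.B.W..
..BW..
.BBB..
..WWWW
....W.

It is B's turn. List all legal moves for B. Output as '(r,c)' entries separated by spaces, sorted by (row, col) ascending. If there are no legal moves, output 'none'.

Answer: (0,3) (0,4) (1,4) (2,4) (5,1) (5,2) (5,3) (5,5)

Derivation:
(0,2): no bracket -> illegal
(0,3): flips 2 -> legal
(0,4): flips 1 -> legal
(1,2): no bracket -> illegal
(1,4): flips 1 -> legal
(2,4): flips 1 -> legal
(3,4): no bracket -> illegal
(3,5): no bracket -> illegal
(4,1): no bracket -> illegal
(5,1): flips 1 -> legal
(5,2): flips 1 -> legal
(5,3): flips 2 -> legal
(5,5): flips 1 -> legal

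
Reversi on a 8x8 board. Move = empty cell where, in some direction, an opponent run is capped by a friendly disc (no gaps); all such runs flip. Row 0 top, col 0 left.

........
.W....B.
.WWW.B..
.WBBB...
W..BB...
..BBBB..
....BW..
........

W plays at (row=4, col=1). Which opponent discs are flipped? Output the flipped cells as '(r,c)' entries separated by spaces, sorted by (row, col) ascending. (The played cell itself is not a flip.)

Answer: (3,2)

Derivation:
Dir NW: first cell '.' (not opp) -> no flip
Dir N: first cell 'W' (not opp) -> no flip
Dir NE: opp run (3,2) capped by W -> flip
Dir W: first cell 'W' (not opp) -> no flip
Dir E: first cell '.' (not opp) -> no flip
Dir SW: first cell '.' (not opp) -> no flip
Dir S: first cell '.' (not opp) -> no flip
Dir SE: opp run (5,2), next='.' -> no flip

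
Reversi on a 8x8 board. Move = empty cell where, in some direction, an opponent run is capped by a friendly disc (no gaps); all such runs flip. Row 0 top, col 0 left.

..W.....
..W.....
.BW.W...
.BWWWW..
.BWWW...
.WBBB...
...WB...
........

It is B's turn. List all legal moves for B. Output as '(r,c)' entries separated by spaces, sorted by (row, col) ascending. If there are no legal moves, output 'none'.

Answer: (0,3) (1,3) (1,4) (2,3) (2,5) (2,6) (3,6) (4,5) (5,0) (6,1) (6,2) (7,2) (7,3) (7,4)

Derivation:
(0,1): no bracket -> illegal
(0,3): flips 1 -> legal
(1,1): no bracket -> illegal
(1,3): flips 1 -> legal
(1,4): flips 3 -> legal
(1,5): no bracket -> illegal
(2,3): flips 4 -> legal
(2,5): flips 2 -> legal
(2,6): flips 2 -> legal
(3,6): flips 4 -> legal
(4,0): no bracket -> illegal
(4,5): flips 3 -> legal
(4,6): no bracket -> illegal
(5,0): flips 1 -> legal
(5,5): no bracket -> illegal
(6,0): no bracket -> illegal
(6,1): flips 1 -> legal
(6,2): flips 1 -> legal
(7,2): flips 1 -> legal
(7,3): flips 1 -> legal
(7,4): flips 1 -> legal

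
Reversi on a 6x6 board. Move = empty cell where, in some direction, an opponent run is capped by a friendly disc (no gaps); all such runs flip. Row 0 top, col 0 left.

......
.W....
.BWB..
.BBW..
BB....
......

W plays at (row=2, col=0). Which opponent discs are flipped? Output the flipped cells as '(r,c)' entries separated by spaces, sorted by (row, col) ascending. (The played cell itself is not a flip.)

Dir NW: edge -> no flip
Dir N: first cell '.' (not opp) -> no flip
Dir NE: first cell 'W' (not opp) -> no flip
Dir W: edge -> no flip
Dir E: opp run (2,1) capped by W -> flip
Dir SW: edge -> no flip
Dir S: first cell '.' (not opp) -> no flip
Dir SE: opp run (3,1), next='.' -> no flip

Answer: (2,1)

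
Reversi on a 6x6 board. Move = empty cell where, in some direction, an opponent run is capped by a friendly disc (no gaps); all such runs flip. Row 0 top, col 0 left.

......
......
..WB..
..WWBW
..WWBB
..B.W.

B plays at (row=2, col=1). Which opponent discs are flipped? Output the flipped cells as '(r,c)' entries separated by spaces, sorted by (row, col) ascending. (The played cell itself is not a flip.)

Dir NW: first cell '.' (not opp) -> no flip
Dir N: first cell '.' (not opp) -> no flip
Dir NE: first cell '.' (not opp) -> no flip
Dir W: first cell '.' (not opp) -> no flip
Dir E: opp run (2,2) capped by B -> flip
Dir SW: first cell '.' (not opp) -> no flip
Dir S: first cell '.' (not opp) -> no flip
Dir SE: opp run (3,2) (4,3) (5,4), next=edge -> no flip

Answer: (2,2)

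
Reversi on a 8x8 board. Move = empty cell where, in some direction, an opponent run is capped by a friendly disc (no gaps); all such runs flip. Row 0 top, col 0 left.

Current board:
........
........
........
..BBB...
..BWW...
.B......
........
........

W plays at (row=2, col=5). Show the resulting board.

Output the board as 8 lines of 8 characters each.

Place W at (2,5); scan 8 dirs for brackets.
Dir NW: first cell '.' (not opp) -> no flip
Dir N: first cell '.' (not opp) -> no flip
Dir NE: first cell '.' (not opp) -> no flip
Dir W: first cell '.' (not opp) -> no flip
Dir E: first cell '.' (not opp) -> no flip
Dir SW: opp run (3,4) capped by W -> flip
Dir S: first cell '.' (not opp) -> no flip
Dir SE: first cell '.' (not opp) -> no flip
All flips: (3,4)

Answer: ........
........
.....W..
..BBW...
..BWW...
.B......
........
........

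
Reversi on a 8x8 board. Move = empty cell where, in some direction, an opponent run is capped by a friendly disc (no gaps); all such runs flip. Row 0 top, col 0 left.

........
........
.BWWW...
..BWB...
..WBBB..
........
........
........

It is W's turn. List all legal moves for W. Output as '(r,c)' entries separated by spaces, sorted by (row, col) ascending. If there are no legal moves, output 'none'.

(1,0): no bracket -> illegal
(1,1): no bracket -> illegal
(1,2): no bracket -> illegal
(2,0): flips 1 -> legal
(2,5): no bracket -> illegal
(3,0): no bracket -> illegal
(3,1): flips 1 -> legal
(3,5): flips 1 -> legal
(3,6): no bracket -> illegal
(4,1): flips 1 -> legal
(4,6): flips 3 -> legal
(5,2): no bracket -> illegal
(5,3): flips 1 -> legal
(5,4): flips 2 -> legal
(5,5): flips 1 -> legal
(5,6): flips 2 -> legal

Answer: (2,0) (3,1) (3,5) (4,1) (4,6) (5,3) (5,4) (5,5) (5,6)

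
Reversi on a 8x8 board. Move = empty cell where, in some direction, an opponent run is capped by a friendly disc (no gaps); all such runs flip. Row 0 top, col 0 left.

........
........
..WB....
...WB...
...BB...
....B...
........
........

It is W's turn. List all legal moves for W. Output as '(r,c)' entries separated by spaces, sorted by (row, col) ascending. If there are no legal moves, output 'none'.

(1,2): no bracket -> illegal
(1,3): flips 1 -> legal
(1,4): no bracket -> illegal
(2,4): flips 1 -> legal
(2,5): no bracket -> illegal
(3,2): no bracket -> illegal
(3,5): flips 1 -> legal
(4,2): no bracket -> illegal
(4,5): no bracket -> illegal
(5,2): no bracket -> illegal
(5,3): flips 1 -> legal
(5,5): flips 1 -> legal
(6,3): no bracket -> illegal
(6,4): no bracket -> illegal
(6,5): no bracket -> illegal

Answer: (1,3) (2,4) (3,5) (5,3) (5,5)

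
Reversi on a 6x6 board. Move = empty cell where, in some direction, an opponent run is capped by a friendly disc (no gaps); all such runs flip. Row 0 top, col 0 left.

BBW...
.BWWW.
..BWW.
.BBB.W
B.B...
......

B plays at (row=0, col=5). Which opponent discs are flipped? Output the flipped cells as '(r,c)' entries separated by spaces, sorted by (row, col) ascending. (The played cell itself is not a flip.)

Answer: (1,4) (2,3)

Derivation:
Dir NW: edge -> no flip
Dir N: edge -> no flip
Dir NE: edge -> no flip
Dir W: first cell '.' (not opp) -> no flip
Dir E: edge -> no flip
Dir SW: opp run (1,4) (2,3) capped by B -> flip
Dir S: first cell '.' (not opp) -> no flip
Dir SE: edge -> no flip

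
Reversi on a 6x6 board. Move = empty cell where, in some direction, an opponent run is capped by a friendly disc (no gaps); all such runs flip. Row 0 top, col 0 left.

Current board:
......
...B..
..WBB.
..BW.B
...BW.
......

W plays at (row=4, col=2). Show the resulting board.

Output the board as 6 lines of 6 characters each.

Place W at (4,2); scan 8 dirs for brackets.
Dir NW: first cell '.' (not opp) -> no flip
Dir N: opp run (3,2) capped by W -> flip
Dir NE: first cell 'W' (not opp) -> no flip
Dir W: first cell '.' (not opp) -> no flip
Dir E: opp run (4,3) capped by W -> flip
Dir SW: first cell '.' (not opp) -> no flip
Dir S: first cell '.' (not opp) -> no flip
Dir SE: first cell '.' (not opp) -> no flip
All flips: (3,2) (4,3)

Answer: ......
...B..
..WBB.
..WW.B
..WWW.
......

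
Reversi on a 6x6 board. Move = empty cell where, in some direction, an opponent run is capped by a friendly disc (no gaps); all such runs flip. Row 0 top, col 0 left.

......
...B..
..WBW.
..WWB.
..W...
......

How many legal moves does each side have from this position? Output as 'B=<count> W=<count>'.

Answer: B=7 W=6

Derivation:
-- B to move --
(1,1): no bracket -> illegal
(1,2): no bracket -> illegal
(1,4): flips 1 -> legal
(1,5): no bracket -> illegal
(2,1): flips 1 -> legal
(2,5): flips 1 -> legal
(3,1): flips 3 -> legal
(3,5): flips 1 -> legal
(4,1): flips 1 -> legal
(4,3): flips 1 -> legal
(4,4): no bracket -> illegal
(5,1): no bracket -> illegal
(5,2): no bracket -> illegal
(5,3): no bracket -> illegal
B mobility = 7
-- W to move --
(0,2): flips 1 -> legal
(0,3): flips 2 -> legal
(0,4): flips 1 -> legal
(1,2): no bracket -> illegal
(1,4): flips 1 -> legal
(2,5): no bracket -> illegal
(3,5): flips 1 -> legal
(4,3): no bracket -> illegal
(4,4): flips 1 -> legal
(4,5): no bracket -> illegal
W mobility = 6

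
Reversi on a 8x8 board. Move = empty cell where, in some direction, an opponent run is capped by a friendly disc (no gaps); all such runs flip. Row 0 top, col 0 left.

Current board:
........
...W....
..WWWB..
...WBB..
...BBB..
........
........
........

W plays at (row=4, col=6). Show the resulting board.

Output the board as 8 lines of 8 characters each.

Place W at (4,6); scan 8 dirs for brackets.
Dir NW: opp run (3,5) capped by W -> flip
Dir N: first cell '.' (not opp) -> no flip
Dir NE: first cell '.' (not opp) -> no flip
Dir W: opp run (4,5) (4,4) (4,3), next='.' -> no flip
Dir E: first cell '.' (not opp) -> no flip
Dir SW: first cell '.' (not opp) -> no flip
Dir S: first cell '.' (not opp) -> no flip
Dir SE: first cell '.' (not opp) -> no flip
All flips: (3,5)

Answer: ........
...W....
..WWWB..
...WBW..
...BBBW.
........
........
........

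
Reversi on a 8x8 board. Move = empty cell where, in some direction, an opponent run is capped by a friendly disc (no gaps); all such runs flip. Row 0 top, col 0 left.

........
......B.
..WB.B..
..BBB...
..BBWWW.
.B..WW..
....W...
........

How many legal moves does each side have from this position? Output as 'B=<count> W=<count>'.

-- B to move --
(1,1): flips 1 -> legal
(1,2): flips 1 -> legal
(1,3): no bracket -> illegal
(2,1): flips 1 -> legal
(3,1): no bracket -> illegal
(3,5): no bracket -> illegal
(3,6): no bracket -> illegal
(3,7): no bracket -> illegal
(4,7): flips 3 -> legal
(5,3): no bracket -> illegal
(5,6): flips 1 -> legal
(5,7): no bracket -> illegal
(6,3): no bracket -> illegal
(6,5): flips 1 -> legal
(6,6): flips 2 -> legal
(7,3): no bracket -> illegal
(7,4): flips 3 -> legal
(7,5): no bracket -> illegal
B mobility = 8
-- W to move --
(0,5): no bracket -> illegal
(0,6): no bracket -> illegal
(0,7): no bracket -> illegal
(1,2): flips 2 -> legal
(1,3): no bracket -> illegal
(1,4): no bracket -> illegal
(1,5): no bracket -> illegal
(1,7): no bracket -> illegal
(2,1): flips 2 -> legal
(2,4): flips 2 -> legal
(2,6): no bracket -> illegal
(2,7): no bracket -> illegal
(3,1): no bracket -> illegal
(3,5): no bracket -> illegal
(3,6): no bracket -> illegal
(4,0): no bracket -> illegal
(4,1): flips 2 -> legal
(5,0): no bracket -> illegal
(5,2): flips 2 -> legal
(5,3): no bracket -> illegal
(6,0): no bracket -> illegal
(6,1): no bracket -> illegal
(6,2): no bracket -> illegal
W mobility = 5

Answer: B=8 W=5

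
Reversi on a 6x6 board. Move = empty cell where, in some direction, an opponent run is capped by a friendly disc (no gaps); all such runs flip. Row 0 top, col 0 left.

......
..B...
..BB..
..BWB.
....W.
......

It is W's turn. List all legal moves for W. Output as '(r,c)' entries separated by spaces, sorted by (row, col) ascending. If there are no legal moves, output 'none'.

Answer: (1,1) (1,3) (2,4) (3,1) (3,5)

Derivation:
(0,1): no bracket -> illegal
(0,2): no bracket -> illegal
(0,3): no bracket -> illegal
(1,1): flips 1 -> legal
(1,3): flips 1 -> legal
(1,4): no bracket -> illegal
(2,1): no bracket -> illegal
(2,4): flips 1 -> legal
(2,5): no bracket -> illegal
(3,1): flips 1 -> legal
(3,5): flips 1 -> legal
(4,1): no bracket -> illegal
(4,2): no bracket -> illegal
(4,3): no bracket -> illegal
(4,5): no bracket -> illegal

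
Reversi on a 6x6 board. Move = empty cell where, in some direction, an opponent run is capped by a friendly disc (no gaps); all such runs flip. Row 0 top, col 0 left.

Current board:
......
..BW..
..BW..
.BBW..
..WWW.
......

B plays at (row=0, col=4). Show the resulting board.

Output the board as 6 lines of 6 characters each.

Answer: ....B.
..BB..
..BW..
.BBW..
..WWW.
......

Derivation:
Place B at (0,4); scan 8 dirs for brackets.
Dir NW: edge -> no flip
Dir N: edge -> no flip
Dir NE: edge -> no flip
Dir W: first cell '.' (not opp) -> no flip
Dir E: first cell '.' (not opp) -> no flip
Dir SW: opp run (1,3) capped by B -> flip
Dir S: first cell '.' (not opp) -> no flip
Dir SE: first cell '.' (not opp) -> no flip
All flips: (1,3)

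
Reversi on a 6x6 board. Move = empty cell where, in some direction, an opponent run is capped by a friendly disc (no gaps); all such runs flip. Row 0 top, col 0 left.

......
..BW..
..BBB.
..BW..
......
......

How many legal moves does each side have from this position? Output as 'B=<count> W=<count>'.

-- B to move --
(0,2): flips 1 -> legal
(0,3): flips 1 -> legal
(0,4): flips 1 -> legal
(1,4): flips 1 -> legal
(3,4): flips 1 -> legal
(4,2): flips 1 -> legal
(4,3): flips 1 -> legal
(4,4): flips 1 -> legal
B mobility = 8
-- W to move --
(0,1): no bracket -> illegal
(0,2): no bracket -> illegal
(0,3): no bracket -> illegal
(1,1): flips 2 -> legal
(1,4): no bracket -> illegal
(1,5): flips 1 -> legal
(2,1): no bracket -> illegal
(2,5): no bracket -> illegal
(3,1): flips 2 -> legal
(3,4): no bracket -> illegal
(3,5): flips 1 -> legal
(4,1): no bracket -> illegal
(4,2): no bracket -> illegal
(4,3): no bracket -> illegal
W mobility = 4

Answer: B=8 W=4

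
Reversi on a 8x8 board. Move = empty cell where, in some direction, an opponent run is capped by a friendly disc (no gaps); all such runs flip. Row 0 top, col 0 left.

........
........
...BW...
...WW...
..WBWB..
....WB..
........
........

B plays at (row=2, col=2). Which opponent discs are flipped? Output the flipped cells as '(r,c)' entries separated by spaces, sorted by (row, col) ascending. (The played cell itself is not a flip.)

Dir NW: first cell '.' (not opp) -> no flip
Dir N: first cell '.' (not opp) -> no flip
Dir NE: first cell '.' (not opp) -> no flip
Dir W: first cell '.' (not opp) -> no flip
Dir E: first cell 'B' (not opp) -> no flip
Dir SW: first cell '.' (not opp) -> no flip
Dir S: first cell '.' (not opp) -> no flip
Dir SE: opp run (3,3) (4,4) capped by B -> flip

Answer: (3,3) (4,4)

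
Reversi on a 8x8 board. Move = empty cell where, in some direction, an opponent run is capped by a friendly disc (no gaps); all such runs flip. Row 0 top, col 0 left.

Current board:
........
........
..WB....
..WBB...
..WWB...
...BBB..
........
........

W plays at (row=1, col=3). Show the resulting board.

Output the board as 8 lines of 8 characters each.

Answer: ........
...W....
..WW....
..WWB...
..WWB...
...BBB..
........
........

Derivation:
Place W at (1,3); scan 8 dirs for brackets.
Dir NW: first cell '.' (not opp) -> no flip
Dir N: first cell '.' (not opp) -> no flip
Dir NE: first cell '.' (not opp) -> no flip
Dir W: first cell '.' (not opp) -> no flip
Dir E: first cell '.' (not opp) -> no flip
Dir SW: first cell 'W' (not opp) -> no flip
Dir S: opp run (2,3) (3,3) capped by W -> flip
Dir SE: first cell '.' (not opp) -> no flip
All flips: (2,3) (3,3)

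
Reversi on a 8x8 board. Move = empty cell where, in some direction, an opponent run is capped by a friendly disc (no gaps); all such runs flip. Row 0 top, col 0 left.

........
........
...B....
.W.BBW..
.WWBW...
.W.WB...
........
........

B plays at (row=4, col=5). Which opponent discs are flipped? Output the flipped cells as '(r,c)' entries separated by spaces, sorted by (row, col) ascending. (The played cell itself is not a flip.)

Dir NW: first cell 'B' (not opp) -> no flip
Dir N: opp run (3,5), next='.' -> no flip
Dir NE: first cell '.' (not opp) -> no flip
Dir W: opp run (4,4) capped by B -> flip
Dir E: first cell '.' (not opp) -> no flip
Dir SW: first cell 'B' (not opp) -> no flip
Dir S: first cell '.' (not opp) -> no flip
Dir SE: first cell '.' (not opp) -> no flip

Answer: (4,4)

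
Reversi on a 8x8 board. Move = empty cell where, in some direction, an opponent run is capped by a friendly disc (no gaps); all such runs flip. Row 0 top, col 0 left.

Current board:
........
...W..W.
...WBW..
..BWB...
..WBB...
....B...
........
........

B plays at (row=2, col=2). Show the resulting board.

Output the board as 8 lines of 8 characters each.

Place B at (2,2); scan 8 dirs for brackets.
Dir NW: first cell '.' (not opp) -> no flip
Dir N: first cell '.' (not opp) -> no flip
Dir NE: opp run (1,3), next='.' -> no flip
Dir W: first cell '.' (not opp) -> no flip
Dir E: opp run (2,3) capped by B -> flip
Dir SW: first cell '.' (not opp) -> no flip
Dir S: first cell 'B' (not opp) -> no flip
Dir SE: opp run (3,3) capped by B -> flip
All flips: (2,3) (3,3)

Answer: ........
...W..W.
..BBBW..
..BBB...
..WBB...
....B...
........
........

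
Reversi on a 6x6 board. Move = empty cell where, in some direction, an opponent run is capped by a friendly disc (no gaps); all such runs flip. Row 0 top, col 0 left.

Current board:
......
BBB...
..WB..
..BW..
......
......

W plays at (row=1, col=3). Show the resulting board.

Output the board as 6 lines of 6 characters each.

Place W at (1,3); scan 8 dirs for brackets.
Dir NW: first cell '.' (not opp) -> no flip
Dir N: first cell '.' (not opp) -> no flip
Dir NE: first cell '.' (not opp) -> no flip
Dir W: opp run (1,2) (1,1) (1,0), next=edge -> no flip
Dir E: first cell '.' (not opp) -> no flip
Dir SW: first cell 'W' (not opp) -> no flip
Dir S: opp run (2,3) capped by W -> flip
Dir SE: first cell '.' (not opp) -> no flip
All flips: (2,3)

Answer: ......
BBBW..
..WW..
..BW..
......
......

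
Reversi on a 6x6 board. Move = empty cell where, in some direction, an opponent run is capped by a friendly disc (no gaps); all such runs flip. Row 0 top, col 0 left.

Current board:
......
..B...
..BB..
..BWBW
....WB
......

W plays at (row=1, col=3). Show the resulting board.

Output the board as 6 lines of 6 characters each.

Place W at (1,3); scan 8 dirs for brackets.
Dir NW: first cell '.' (not opp) -> no flip
Dir N: first cell '.' (not opp) -> no flip
Dir NE: first cell '.' (not opp) -> no flip
Dir W: opp run (1,2), next='.' -> no flip
Dir E: first cell '.' (not opp) -> no flip
Dir SW: opp run (2,2), next='.' -> no flip
Dir S: opp run (2,3) capped by W -> flip
Dir SE: first cell '.' (not opp) -> no flip
All flips: (2,3)

Answer: ......
..BW..
..BW..
..BWBW
....WB
......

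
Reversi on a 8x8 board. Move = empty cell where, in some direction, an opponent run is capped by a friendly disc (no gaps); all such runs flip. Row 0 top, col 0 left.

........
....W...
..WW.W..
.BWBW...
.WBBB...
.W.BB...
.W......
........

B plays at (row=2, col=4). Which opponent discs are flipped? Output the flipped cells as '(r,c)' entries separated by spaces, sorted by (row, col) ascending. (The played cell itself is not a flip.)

Answer: (3,4)

Derivation:
Dir NW: first cell '.' (not opp) -> no flip
Dir N: opp run (1,4), next='.' -> no flip
Dir NE: first cell '.' (not opp) -> no flip
Dir W: opp run (2,3) (2,2), next='.' -> no flip
Dir E: opp run (2,5), next='.' -> no flip
Dir SW: first cell 'B' (not opp) -> no flip
Dir S: opp run (3,4) capped by B -> flip
Dir SE: first cell '.' (not opp) -> no flip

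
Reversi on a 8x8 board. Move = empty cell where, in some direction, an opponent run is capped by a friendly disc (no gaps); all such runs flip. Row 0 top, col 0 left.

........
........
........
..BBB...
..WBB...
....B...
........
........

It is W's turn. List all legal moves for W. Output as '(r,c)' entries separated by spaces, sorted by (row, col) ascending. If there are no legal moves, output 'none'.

Answer: (2,2) (2,4) (4,5)

Derivation:
(2,1): no bracket -> illegal
(2,2): flips 1 -> legal
(2,3): no bracket -> illegal
(2,4): flips 1 -> legal
(2,5): no bracket -> illegal
(3,1): no bracket -> illegal
(3,5): no bracket -> illegal
(4,1): no bracket -> illegal
(4,5): flips 2 -> legal
(5,2): no bracket -> illegal
(5,3): no bracket -> illegal
(5,5): no bracket -> illegal
(6,3): no bracket -> illegal
(6,4): no bracket -> illegal
(6,5): no bracket -> illegal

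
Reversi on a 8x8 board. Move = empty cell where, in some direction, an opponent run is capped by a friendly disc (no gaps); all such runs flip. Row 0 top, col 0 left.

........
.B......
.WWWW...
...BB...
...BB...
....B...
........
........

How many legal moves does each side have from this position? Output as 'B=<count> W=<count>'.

Answer: B=5 W=7

Derivation:
-- B to move --
(1,0): no bracket -> illegal
(1,2): flips 1 -> legal
(1,3): flips 1 -> legal
(1,4): flips 1 -> legal
(1,5): flips 1 -> legal
(2,0): no bracket -> illegal
(2,5): no bracket -> illegal
(3,0): no bracket -> illegal
(3,1): flips 1 -> legal
(3,2): no bracket -> illegal
(3,5): no bracket -> illegal
B mobility = 5
-- W to move --
(0,0): flips 1 -> legal
(0,1): flips 1 -> legal
(0,2): no bracket -> illegal
(1,0): no bracket -> illegal
(1,2): no bracket -> illegal
(2,0): no bracket -> illegal
(2,5): no bracket -> illegal
(3,2): no bracket -> illegal
(3,5): no bracket -> illegal
(4,2): flips 1 -> legal
(4,5): flips 1 -> legal
(5,2): no bracket -> illegal
(5,3): flips 2 -> legal
(5,5): flips 2 -> legal
(6,3): no bracket -> illegal
(6,4): flips 3 -> legal
(6,5): no bracket -> illegal
W mobility = 7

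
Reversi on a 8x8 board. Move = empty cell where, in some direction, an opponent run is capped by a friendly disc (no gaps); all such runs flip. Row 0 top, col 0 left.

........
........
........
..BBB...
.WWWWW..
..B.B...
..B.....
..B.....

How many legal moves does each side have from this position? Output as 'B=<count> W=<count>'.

-- B to move --
(3,0): flips 1 -> legal
(3,1): no bracket -> illegal
(3,5): no bracket -> illegal
(3,6): flips 1 -> legal
(4,0): no bracket -> illegal
(4,6): no bracket -> illegal
(5,0): flips 1 -> legal
(5,1): flips 1 -> legal
(5,3): flips 1 -> legal
(5,5): flips 1 -> legal
(5,6): flips 1 -> legal
B mobility = 7
-- W to move --
(2,1): flips 1 -> legal
(2,2): flips 2 -> legal
(2,3): flips 3 -> legal
(2,4): flips 2 -> legal
(2,5): flips 1 -> legal
(3,1): no bracket -> illegal
(3,5): no bracket -> illegal
(5,1): no bracket -> illegal
(5,3): no bracket -> illegal
(5,5): no bracket -> illegal
(6,1): flips 1 -> legal
(6,3): flips 2 -> legal
(6,4): flips 1 -> legal
(6,5): flips 1 -> legal
(7,1): no bracket -> illegal
(7,3): no bracket -> illegal
W mobility = 9

Answer: B=7 W=9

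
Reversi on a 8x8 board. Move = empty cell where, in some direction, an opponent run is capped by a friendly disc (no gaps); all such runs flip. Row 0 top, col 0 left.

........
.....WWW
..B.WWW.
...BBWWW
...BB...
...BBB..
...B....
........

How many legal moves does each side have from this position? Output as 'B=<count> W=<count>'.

-- B to move --
(0,4): no bracket -> illegal
(0,5): no bracket -> illegal
(0,6): flips 2 -> legal
(0,7): flips 2 -> legal
(1,3): no bracket -> illegal
(1,4): flips 1 -> legal
(2,3): no bracket -> illegal
(2,7): no bracket -> illegal
(4,5): no bracket -> illegal
(4,6): no bracket -> illegal
(4,7): no bracket -> illegal
B mobility = 3
-- W to move --
(1,1): no bracket -> illegal
(1,2): no bracket -> illegal
(1,3): no bracket -> illegal
(2,1): no bracket -> illegal
(2,3): no bracket -> illegal
(3,1): no bracket -> illegal
(3,2): flips 2 -> legal
(4,2): flips 1 -> legal
(4,5): no bracket -> illegal
(4,6): no bracket -> illegal
(5,2): flips 2 -> legal
(5,6): no bracket -> illegal
(6,2): flips 2 -> legal
(6,4): flips 3 -> legal
(6,5): no bracket -> illegal
(6,6): no bracket -> illegal
(7,2): no bracket -> illegal
(7,3): no bracket -> illegal
(7,4): no bracket -> illegal
W mobility = 5

Answer: B=3 W=5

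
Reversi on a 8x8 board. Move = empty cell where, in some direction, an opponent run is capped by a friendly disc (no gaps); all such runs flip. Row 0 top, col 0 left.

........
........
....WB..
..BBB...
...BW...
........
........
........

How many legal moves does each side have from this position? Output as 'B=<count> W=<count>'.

Answer: B=6 W=3

Derivation:
-- B to move --
(1,3): no bracket -> illegal
(1,4): flips 1 -> legal
(1,5): flips 1 -> legal
(2,3): flips 1 -> legal
(3,5): no bracket -> illegal
(4,5): flips 1 -> legal
(5,3): no bracket -> illegal
(5,4): flips 1 -> legal
(5,5): flips 1 -> legal
B mobility = 6
-- W to move --
(1,4): no bracket -> illegal
(1,5): no bracket -> illegal
(1,6): no bracket -> illegal
(2,1): no bracket -> illegal
(2,2): flips 1 -> legal
(2,3): no bracket -> illegal
(2,6): flips 1 -> legal
(3,1): no bracket -> illegal
(3,5): no bracket -> illegal
(3,6): no bracket -> illegal
(4,1): no bracket -> illegal
(4,2): flips 2 -> legal
(4,5): no bracket -> illegal
(5,2): no bracket -> illegal
(5,3): no bracket -> illegal
(5,4): no bracket -> illegal
W mobility = 3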